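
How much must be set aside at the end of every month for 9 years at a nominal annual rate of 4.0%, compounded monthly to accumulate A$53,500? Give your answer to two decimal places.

With 12 periods per year: i = 0.00333333, n = 108.
PMT = 53500 / ( [(1+0.00333333)^108 − 1] / 0.00333333 ) = 53500 / 129.741474 = 412.3585

A$412.36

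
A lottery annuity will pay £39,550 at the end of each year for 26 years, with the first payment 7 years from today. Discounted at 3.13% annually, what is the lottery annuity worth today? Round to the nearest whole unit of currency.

£578,966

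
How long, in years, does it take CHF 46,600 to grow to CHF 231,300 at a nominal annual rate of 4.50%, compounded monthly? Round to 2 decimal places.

35.67 years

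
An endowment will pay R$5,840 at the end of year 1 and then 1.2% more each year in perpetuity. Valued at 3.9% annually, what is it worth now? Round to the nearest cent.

R$216,296.30

PV = D₁/(r − g) = 5840/(0.039 − 0.012) = 216,296.2963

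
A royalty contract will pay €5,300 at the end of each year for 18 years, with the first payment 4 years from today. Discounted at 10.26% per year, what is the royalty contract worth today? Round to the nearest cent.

PV at t=3 (ordinary 18-year annuity): 5300 × a(18|0.1026) = 5300 × 8.066513 = 42,752.5188
PV₀ = 42,752.5188 / (1+0.1026)^3 = 42,752.5188 / 1.340460 = 31,893.9084

€31,893.91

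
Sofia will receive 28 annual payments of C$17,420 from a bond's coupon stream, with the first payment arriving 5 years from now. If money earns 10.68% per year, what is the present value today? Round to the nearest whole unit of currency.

C$102,350

Value one period before first payment (t=4): 17420 × [1 − (1+0.1068)^(−28)] / 0.1068 = 17420 × 8.816919 = 153,590.7242
Discount back 4 years: 153,590.7242 × (1+0.1068)^(−4) = 153,590.7242 × 0.666382 = 102,350.1271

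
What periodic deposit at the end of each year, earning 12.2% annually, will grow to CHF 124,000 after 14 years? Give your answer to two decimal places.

PMT = 124000 / ( [(1+0.122)^14 − 1] / 0.122 ) = 124000 / 32.874741 = 3,771.8928

CHF 3,771.89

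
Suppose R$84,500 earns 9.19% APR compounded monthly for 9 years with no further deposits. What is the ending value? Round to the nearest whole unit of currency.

R$192,616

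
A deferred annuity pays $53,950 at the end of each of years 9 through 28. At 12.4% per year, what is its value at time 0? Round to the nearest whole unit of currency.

PV at t=8 (ordinary 20-year annuity): 53950 × a(20|0.124) = 53950 × 7.286028 = 393,081.2013
Discount back 8 years: 393,081.2013 × (1+0.124)^(−8) = 393,081.2013 × 0.392527 = 154,294.9759

$154,295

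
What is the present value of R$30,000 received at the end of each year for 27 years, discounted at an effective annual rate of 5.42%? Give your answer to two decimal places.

PV = 30000 × [1 − (1+0.0542)^(−27)] / 0.0542 = 30000 × 14.013287 = 420,398.6110

R$420,398.61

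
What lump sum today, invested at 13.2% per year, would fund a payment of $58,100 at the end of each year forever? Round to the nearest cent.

$440,151.52

PV = PMT / i = 58100 / 0.132 = 440,151.5152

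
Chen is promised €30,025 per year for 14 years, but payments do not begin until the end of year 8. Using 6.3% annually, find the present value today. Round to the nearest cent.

Value one period before first payment (t=7): 30025 × [1 − (1+0.063)^(−14)] / 0.063 = 30025 × 9.124726 = 273,969.8899
PV₀ = 273,969.8899 / (1+0.063)^7 = 273,969.8899 / 1.533673 = 178,636.4105

€178,636.41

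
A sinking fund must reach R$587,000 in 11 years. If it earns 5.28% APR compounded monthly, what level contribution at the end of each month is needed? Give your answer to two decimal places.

R$3,289.39

i = 0.0528/12 = 0.0044 per month; n = 11·12 = 132.
PMT = 587000 / ( [(1+0.0044)^132 − 1] / 0.0044 ) = 587000 / 178.452729 = 3,289.3865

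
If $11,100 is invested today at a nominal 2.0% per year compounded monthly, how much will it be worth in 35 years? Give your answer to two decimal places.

With 12 periods per year: i = 0.00166667, n = 420.
FV = PV·(1+i)^n = 11,100 × 2.012580 = 22,339.6343

$22,339.63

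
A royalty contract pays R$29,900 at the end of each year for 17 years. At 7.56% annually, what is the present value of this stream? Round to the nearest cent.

PV = 29900 × [1 − (1+0.0756)^(−17)] / 0.0756 = 29900 × 9.395608 = 280,928.6911

R$280,928.69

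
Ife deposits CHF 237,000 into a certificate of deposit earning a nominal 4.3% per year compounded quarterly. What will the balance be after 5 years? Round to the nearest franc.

Periodic rate i = 0.043/4 = 0.01075; n = 5 × 4 = 20 periods.
237,000 × (1+0.01075)^20 = 237,000 × 1.238440 = 293,510.2999

CHF 293,510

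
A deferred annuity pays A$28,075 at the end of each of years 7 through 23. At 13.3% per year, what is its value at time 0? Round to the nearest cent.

A$87,845.54

PV at t=6 (ordinary 17-year annuity): 28075 × a(17|0.133) = 28075 × 6.618802 = 185,822.8779
Discount back 6 years: 185,822.8779 × (1+0.133)^(−6) = 185,822.8779 × 0.472738 = 87,845.5412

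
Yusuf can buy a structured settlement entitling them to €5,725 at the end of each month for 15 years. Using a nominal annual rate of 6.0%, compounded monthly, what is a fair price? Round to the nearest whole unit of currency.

€678,433

Periodic rate i = 0.06/12 = 0.005; n = 15 × 12 = 180 periods.
PV = 5725 × [1 − (1+0.005)^(−180)] / 0.005 = 5725 × 118.503515 = 678,432.6215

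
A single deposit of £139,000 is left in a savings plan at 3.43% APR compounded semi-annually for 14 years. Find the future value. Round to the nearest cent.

£223,766.41

Periodic rate i = 0.0343/2 = 0.01715; n = 14 × 2 = 28 periods.
139,000 × (1+0.01715)^28 = 139,000 × 1.609830 = 223,766.4111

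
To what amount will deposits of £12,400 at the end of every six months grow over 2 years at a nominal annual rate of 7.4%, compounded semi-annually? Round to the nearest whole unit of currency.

£52,421

With 2 periods per year: i = 0.037, n = 4.
FV = 12400 × [(1+0.037)^4 − 1] / 0.037 = 12400 × 4.227527 = 52,421.3305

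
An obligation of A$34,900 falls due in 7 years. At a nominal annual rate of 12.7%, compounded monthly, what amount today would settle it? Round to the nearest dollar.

With 12 periods per year: i = 0.0105833, n = 84.
PV = 34,900 / (1 + 0.0105833)^84 = 34,900 / 2.421358 = 14,413.3980

A$14,413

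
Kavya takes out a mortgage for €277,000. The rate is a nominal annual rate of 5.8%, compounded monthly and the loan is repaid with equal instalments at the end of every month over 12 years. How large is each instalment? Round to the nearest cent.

With 12 periods per year: i = 0.00483333, n = 144.
PMT = 277000 / ( [1 − (1+0.00483333)^(−144)] / 0.00483333 ) = 277000 / 103.569882 = 2,674.5227

€2,674.52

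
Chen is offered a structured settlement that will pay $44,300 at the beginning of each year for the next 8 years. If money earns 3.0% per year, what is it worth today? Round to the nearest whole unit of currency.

PV = 44300 × [1 − (1+0.03)^(−8)] / 0.03 × (1+i) = 44300 × 7.230283 = 320,301.5349
(annuity-due: payments at period start, so ×(1+i).)

$320,302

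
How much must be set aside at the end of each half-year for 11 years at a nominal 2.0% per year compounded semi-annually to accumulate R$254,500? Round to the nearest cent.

With 2 periods per year: i = 0.01, n = 22.
PMT = 254500 / ( [(1+0.01)^22 − 1] / 0.01 ) = 254500 / 24.471586 = 10,399.8164

R$10,399.82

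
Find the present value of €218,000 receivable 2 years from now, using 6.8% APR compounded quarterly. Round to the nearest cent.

i = 0.068/4 = 0.017 per quarter; n = 2·4 = 8.
PV = 218,000 / (1 + 0.017)^8 = 218,000 / 1.144373 = 190,497.3200

€190,497.32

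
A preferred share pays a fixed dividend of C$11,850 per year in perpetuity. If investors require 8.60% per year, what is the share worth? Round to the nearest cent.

PV = C/r = 11850/0.086 = 137,790.6977

C$137,790.70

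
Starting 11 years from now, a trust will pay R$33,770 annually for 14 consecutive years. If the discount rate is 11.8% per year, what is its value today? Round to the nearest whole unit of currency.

R$74,125

PV at t=10 (ordinary 14-year annuity): 33770 × a(14|0.118) = 33770 × 6.696572 = 226,143.2443
PV₀ = 226,143.2443 / (1+0.118)^10 = 226,143.2443 / 3.050830 = 74,125.1496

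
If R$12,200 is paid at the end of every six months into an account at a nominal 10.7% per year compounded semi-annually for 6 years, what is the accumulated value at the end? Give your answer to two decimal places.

Periodic rate i = 0.107/2 = 0.0535; n = 6 × 2 = 12 periods.
FV = PMT · [(1+i)^n − 1] / i = 12200 · 16.243407 = 198,169.5675

R$198,169.57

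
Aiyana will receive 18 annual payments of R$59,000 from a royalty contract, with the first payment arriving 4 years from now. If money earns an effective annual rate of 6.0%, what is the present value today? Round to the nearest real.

R$536,373

Value one period before first payment (t=3): 59000 × [1 − (1+0.06)^(−18)] / 0.06 = 59000 × 10.827603 = 638,828.6054
Discount back 3 years: 638,828.6054 × (1+0.06)^(−3) = 638,828.6054 × 0.839619 = 536,372.8156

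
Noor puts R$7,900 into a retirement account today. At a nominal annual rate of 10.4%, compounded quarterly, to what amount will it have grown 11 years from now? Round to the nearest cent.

R$24,440.55

Periodic rate i = 0.104/4 = 0.026; n = 11 × 4 = 44 periods.
FV = PV·(1+i)^n = 7,900 × 3.093740 = 24,440.5495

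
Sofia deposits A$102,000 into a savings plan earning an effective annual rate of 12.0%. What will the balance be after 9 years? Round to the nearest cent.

102,000 × (1+0.12)^9 = 102,000 × 2.773079 = 282,854.0333

A$282,854.03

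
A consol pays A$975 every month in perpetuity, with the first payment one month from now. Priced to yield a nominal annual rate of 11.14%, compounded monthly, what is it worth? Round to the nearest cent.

Periodic rate i = 0.1114/12 = 0.00928333.
PV = PMT / i = 975 / 0.00928333 = 105,026.9300

A$105,026.93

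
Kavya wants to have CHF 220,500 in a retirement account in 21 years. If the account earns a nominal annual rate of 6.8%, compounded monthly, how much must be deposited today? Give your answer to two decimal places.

With 12 periods per year: i = 0.00566667, n = 252.
PV = 220,500 / (1 + 0.00566667)^252 = 220,500 / 4.153574 = 53,086.8088

CHF 53,086.81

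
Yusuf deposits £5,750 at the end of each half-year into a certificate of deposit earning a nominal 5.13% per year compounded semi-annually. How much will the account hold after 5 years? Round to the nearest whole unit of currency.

With 2 periods per year: i = 0.02565, n = 10.
Accumulation factor s(10|0.02565) = 11.236856; FV = 5750 × 11.236856 = 64,611.9223

£64,612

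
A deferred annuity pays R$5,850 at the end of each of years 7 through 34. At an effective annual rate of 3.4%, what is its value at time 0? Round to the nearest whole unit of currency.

PV at t=6 (ordinary 28-year annuity): 5850 × a(28|0.034) = 5850 × 17.878666 = 104,590.1978
PV₀ = 104,590.1978 / (1+0.034)^6 = 104,590.1978 / 1.222146 = 85,579.1073

R$85,579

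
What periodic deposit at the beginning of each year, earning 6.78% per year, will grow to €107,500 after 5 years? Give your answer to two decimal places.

FV-annuity factor × (1+i) = 6.113740; PMT = 107500 / 6.113740 = 17,583.3450

€17,583.35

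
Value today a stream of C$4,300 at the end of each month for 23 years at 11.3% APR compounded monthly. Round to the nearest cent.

Periodic rate i = 0.113/12 = 0.00941667; n = 23 × 12 = 276 periods.
Annuity factor a(276|0.00941667) = 98.202740; PV = 4300 × 98.202740 = 422,271.7831

C$422,271.78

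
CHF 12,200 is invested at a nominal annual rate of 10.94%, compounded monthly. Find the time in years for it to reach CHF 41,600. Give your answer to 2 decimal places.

11.26 years

Periodic rate i = 0.1094/12 = 0.00911667.
n = ln(41600/12200) / ln(1+0.00911667) = ln(3.40984) / 0.009075 = 135.1642 months
= 135.1642/12 years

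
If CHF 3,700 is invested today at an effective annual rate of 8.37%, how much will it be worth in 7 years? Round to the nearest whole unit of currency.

CHF 6,495

FV = 3,700 × (1 + 0.0837)^7 = 6,494.7919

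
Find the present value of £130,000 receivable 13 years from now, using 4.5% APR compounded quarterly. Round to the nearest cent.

£72,660.70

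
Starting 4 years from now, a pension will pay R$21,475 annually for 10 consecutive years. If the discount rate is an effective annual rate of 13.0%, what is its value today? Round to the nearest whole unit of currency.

R$80,760

PV at t=3 (ordinary 10-year annuity): 21475 × a(10|0.13) = 21475 × 5.426243 = 116,528.5786
PV₀ = 116,528.5786 / (1+0.13)^3 = 116,528.5786 / 1.442897 = 80,760.1503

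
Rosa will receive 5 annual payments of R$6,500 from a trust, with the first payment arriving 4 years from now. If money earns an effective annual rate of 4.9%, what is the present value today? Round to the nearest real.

R$24,447

PV at t=3 (ordinary 5-year annuity): 6500 × a(5|0.049) = 6500 × 4.341471 = 28,219.5607
PV₀ = 28,219.5607 / (1+0.049)^3 = 28,219.5607 / 1.154321 = 24,446.8993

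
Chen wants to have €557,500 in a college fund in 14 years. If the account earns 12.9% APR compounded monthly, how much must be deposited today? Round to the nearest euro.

€92,490

With 12 periods per year: i = 0.01075, n = 168.
PV = FV·(1+i)^(−n) = 557,500 × 0.165901 = 92,490.0194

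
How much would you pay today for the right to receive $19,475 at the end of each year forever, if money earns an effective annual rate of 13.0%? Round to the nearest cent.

PV = PMT / i = 19475 / 0.13 = 149,807.6923

$149,807.69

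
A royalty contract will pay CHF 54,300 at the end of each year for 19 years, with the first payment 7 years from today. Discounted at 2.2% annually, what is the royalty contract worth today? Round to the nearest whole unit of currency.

Value one period before first payment (t=6): 54300 × [1 − (1+0.022)^(−19)] / 0.022 = 54300 × 15.393070 = 835,843.6765
Discount back 6 years: 835,843.6765 × (1+0.022)^(−6) = 835,843.6765 × 0.877596 = 733,533.0504

CHF 733,533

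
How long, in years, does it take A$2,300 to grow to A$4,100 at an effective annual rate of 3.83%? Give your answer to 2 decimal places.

n = ln(4100/2300) / ln(1+0.0383) = ln(1.78261) / 0.037585 = 15.3806 years

15.38 years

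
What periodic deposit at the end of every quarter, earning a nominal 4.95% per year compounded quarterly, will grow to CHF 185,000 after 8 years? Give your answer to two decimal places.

i = 0.0495/4 = 0.012375 per quarter; n = 8·4 = 32.
PMT = 185000 / ( [(1+0.012375)^32 − 1] / 0.012375 ) = 185000 / 38.970724 = 4,747.1533

CHF 4,747.15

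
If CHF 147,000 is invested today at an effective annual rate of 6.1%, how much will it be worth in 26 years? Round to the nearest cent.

FV = 147,000 × (1 + 0.061)^26 = 685,357.7312

CHF 685,357.73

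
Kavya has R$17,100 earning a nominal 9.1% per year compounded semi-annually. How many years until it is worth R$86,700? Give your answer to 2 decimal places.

18.24 years

Periodic rate i = 0.091/2 = 0.0455.
(1+i)^n = 86700/17100 = 5.07018, so n = ln 5.07018 / ln 1.0455 = 36.4842 half-years
= 36.4842/2 years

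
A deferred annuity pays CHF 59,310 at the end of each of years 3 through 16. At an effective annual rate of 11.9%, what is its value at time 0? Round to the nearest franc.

CHF 315,564

Value one period before first payment (t=2): 59310 × [1 − (1+0.119)^(−14)] / 0.119 = 59310 × 6.662229 = 395,136.7916
PV₀ = 395,136.7916 / (1+0.119)^2 = 395,136.7916 / 1.252161 = 315,563.8864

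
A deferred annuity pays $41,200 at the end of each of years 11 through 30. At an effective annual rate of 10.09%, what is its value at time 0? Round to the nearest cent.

$133,311.37

Value one period before first payment (t=10): 41200 × [1 − (1+0.1009)^(−20)] / 0.1009 = 41200 × 8.461526 = 348,614.8620
PV₀ = 348,614.8620 / (1+0.1009)^10 = 348,614.8620 / 2.615042 = 133,311.3666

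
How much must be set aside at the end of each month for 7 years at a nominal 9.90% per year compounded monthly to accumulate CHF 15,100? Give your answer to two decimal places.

CHF 125.32

i = 0.099/12 = 0.00825 per month; n = 7·12 = 84.
PMT = 15100 / ( [(1+0.00825)^84 − 1] / 0.00825 ) = 15100 / 120.488312 = 125.3234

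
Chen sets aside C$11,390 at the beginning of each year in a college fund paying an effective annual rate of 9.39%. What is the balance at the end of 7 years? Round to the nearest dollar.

FV = PMT · [(1+i)^n − 1] / i × (1+i) = 11390 · 10.185483 = 116,012.6497
(Beginning-of-period payments → annuity-due factor ×(1+i).)

C$116,013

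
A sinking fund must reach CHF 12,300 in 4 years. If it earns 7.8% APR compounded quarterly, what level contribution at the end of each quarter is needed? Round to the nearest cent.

With 4 periods per year: i = 0.0195, n = 16.
PMT = 12300 / ( [(1+0.0195)^16 − 1] / 0.0195 ) = 12300 / 18.567090 = 662.4625

CHF 662.46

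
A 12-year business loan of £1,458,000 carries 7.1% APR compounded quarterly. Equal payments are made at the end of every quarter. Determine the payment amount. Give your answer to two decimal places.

£45,383.58

With 4 periods per year: i = 0.01775, n = 48.
PMT = 1.458e+06 / ( [1 − (1+0.01775)^(−48)] / 0.01775 ) = 1.458e+06 / 32.126159 = 45,383.5762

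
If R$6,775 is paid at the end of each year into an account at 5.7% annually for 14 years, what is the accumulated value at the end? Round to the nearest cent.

FV = 6775 × [(1+0.057)^14 − 1] / 0.057 = 6775 × 20.578078 = 139,416.4784

R$139,416.48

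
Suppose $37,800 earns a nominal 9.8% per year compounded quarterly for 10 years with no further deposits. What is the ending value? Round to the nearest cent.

$99,533.74

i = 0.098/4 = 0.0245 per quarter; n = 10·4 = 40.
37,800 × (1+0.0245)^40 = 37,800 × 2.633168 = 99,533.7368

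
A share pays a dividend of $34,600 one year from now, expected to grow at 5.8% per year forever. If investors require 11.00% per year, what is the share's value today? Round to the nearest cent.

$665,384.62

PV = D₁/(r − g) = 34600/(0.11 − 0.058) = 665,384.6154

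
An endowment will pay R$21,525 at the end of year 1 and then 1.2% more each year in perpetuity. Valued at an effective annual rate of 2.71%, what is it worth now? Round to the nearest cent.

PV = PMT / (i − g) = 21525 / (0.0271 − 0.012) = 21525 / 0.015100 = 1,425,496.6887

R$1,425,496.69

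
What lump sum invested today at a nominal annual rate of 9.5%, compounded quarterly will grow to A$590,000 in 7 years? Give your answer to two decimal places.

A$305,789.38

Periodic rate i = 0.095/4 = 0.02375; n = 7 × 4 = 28 periods.
PV = 590,000 / (1 + 0.02375)^28 = 590,000 / 1.929433 = 305,789.3798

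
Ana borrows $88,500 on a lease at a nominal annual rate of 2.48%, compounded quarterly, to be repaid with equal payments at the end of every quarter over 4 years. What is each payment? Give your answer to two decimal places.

$5,827.25

i = 0.0248/4 = 0.0062 per quarter; n = 4·4 = 16.
PMT = 88500 / ( [1 − (1+0.0062)^(−16)] / 0.0062 ) = 88500 / 15.187266 = 5,827.2504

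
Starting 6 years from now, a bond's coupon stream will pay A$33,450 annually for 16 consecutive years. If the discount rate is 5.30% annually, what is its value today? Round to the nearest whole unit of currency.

PV at t=5 (ordinary 16-year annuity): 33450 × a(16|0.053) = 33450 × 10.610014 = 354,904.9567
Discount back 5 years: 354,904.9567 × (1+0.053)^(−5) = 354,904.9567 × 0.772428 = 274,138.6116

A$274,139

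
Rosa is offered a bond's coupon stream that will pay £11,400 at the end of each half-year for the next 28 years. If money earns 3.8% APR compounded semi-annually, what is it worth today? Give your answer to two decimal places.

£390,879.34

With 2 periods per year: i = 0.019, n = 56.
PV = PMT · [1 − (1+i)^(−n)] / i = 11400 · 34.287661 = 390,879.3375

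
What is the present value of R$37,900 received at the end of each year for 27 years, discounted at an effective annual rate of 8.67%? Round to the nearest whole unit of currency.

PV = 37900 × [1 − (1+0.0867)^(−27)] / 0.0867 = 37900 × 10.312170 = 390,831.2336

R$390,831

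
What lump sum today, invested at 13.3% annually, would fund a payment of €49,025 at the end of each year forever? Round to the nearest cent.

€368,609.02

PV = PMT / i = 49025 / 0.133 = 368,609.0226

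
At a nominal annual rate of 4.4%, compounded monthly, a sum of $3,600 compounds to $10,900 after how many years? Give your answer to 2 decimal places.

25.22 years

Periodic rate i = 0.044/12 = 0.00366667.
n = ln(10900/3600) / ln(1+0.00366667) = ln(3.02778) / 0.003660 = 302.6887 months
= 302.6887/12 years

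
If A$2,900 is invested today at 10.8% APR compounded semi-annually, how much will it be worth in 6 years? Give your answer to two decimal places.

With 2 periods per year: i = 0.054, n = 12.
FV = PV·(1+i)^n = 2,900 × 1.879695 = 5,451.1148

A$5,451.11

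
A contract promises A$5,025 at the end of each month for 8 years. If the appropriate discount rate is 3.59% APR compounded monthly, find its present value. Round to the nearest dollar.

i = 0.0359/12 = 0.00299167 per month; n = 8·12 = 96.
Annuity factor a(96|0.00299167) = 83.337016; PV = 5025 × 83.337016 = 418,768.5059

A$418,769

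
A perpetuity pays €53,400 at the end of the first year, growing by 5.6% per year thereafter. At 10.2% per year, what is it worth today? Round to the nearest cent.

€1,160,869.57

PV = D₁/(r − g) = 53400/(0.102 − 0.056) = 1,160,869.5652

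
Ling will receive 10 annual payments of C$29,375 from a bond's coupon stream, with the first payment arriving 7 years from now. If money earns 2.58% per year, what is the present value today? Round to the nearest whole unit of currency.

C$219,745

PV at t=6 (ordinary 10-year annuity): 29375 × a(10|0.0258) = 29375 × 8.715995 = 256,032.3461
PV₀ = 256,032.3461 / (1+0.0258)^6 = 256,032.3461 / 1.165135 = 219,744.8307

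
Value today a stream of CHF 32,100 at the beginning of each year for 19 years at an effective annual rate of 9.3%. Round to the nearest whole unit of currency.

CHF 307,621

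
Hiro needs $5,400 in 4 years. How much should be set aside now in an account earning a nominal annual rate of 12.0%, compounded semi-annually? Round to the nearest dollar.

$3,388

With 2 periods per year: i = 0.06, n = 8.
PV = 5,400 / (1 + 0.06)^8 = 5,400 / 1.593848 = 3,388.0268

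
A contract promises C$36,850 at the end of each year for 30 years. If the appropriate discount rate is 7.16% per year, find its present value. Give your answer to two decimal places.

PV = PMT · [1 − (1+i)^(−n)] / i = 36850 · 12.212173 = 450,018.5568

C$450,018.56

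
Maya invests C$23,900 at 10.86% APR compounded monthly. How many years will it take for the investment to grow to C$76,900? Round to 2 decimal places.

Periodic rate i = 0.1086/12 = 0.00905.
n = ln(76900/23900) / ln(1+0.00905) = ln(3.21757) / 0.009009 = 129.7135 months
= 129.7135/12 years

10.81 years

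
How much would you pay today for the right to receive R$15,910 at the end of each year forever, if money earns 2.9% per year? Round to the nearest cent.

PV = PMT / i = 15910 / 0.029 = 548,620.6897

R$548,620.69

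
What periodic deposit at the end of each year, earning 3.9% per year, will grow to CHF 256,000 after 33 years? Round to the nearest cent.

CHF 3,939.43

PMT = 256000 / ( [(1+0.039)^33 − 1] / 0.039 ) = 256000 / 64.984067 = 3,939.4272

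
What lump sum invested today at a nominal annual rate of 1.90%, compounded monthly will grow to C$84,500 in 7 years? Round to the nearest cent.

C$73,984.58

i = 0.019/12 = 0.00158333 per month; n = 7·12 = 84.
PV = FV·(1+i)^(−n) = 84,500 × 0.875557 = 73,984.5816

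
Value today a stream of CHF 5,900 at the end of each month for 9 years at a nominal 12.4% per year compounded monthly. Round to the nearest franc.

i = 0.124/12 = 0.0103333 per month; n = 9·12 = 108.
PV = 5900 × [1 − (1+0.0103333)^(−108)] / 0.0103333 = 5900 × 64.890110 = 382,851.6471

CHF 382,852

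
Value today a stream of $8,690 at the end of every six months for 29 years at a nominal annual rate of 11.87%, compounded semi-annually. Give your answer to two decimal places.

i = 0.1187/2 = 0.05935 per half-year; n = 29·2 = 58.
PV = 8690 × [1 − (1+0.05935)^(−58)] / 0.05935 = 8690 × 16.254511 = 141,251.6970

$141,251.70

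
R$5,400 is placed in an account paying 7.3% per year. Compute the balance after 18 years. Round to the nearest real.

R$19,195

5,400 × (1+0.073)^18 = 5,400 × 3.554635 = 19,195.0282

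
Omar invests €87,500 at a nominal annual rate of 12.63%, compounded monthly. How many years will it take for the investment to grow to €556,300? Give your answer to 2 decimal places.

14.72 years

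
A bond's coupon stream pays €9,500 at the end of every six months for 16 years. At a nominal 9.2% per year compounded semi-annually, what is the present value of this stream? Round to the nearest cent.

With 2 periods per year: i = 0.046, n = 32.
Annuity factor a(32|0.046) = 16.584135; PV = 9500 × 16.584135 = 157,549.2849

€157,549.28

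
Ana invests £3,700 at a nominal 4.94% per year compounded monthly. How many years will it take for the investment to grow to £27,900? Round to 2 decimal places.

40.98 years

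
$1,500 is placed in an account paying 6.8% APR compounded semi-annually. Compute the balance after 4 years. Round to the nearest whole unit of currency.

Periodic rate i = 0.068/2 = 0.034; n = 4 × 2 = 8 periods.
FV = PV·(1+i)^n = 1,500 × 1.306665 = 1,959.9977

$1,960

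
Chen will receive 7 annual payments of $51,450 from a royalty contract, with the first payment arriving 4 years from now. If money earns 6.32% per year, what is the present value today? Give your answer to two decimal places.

$236,284.73

PV at t=3 (ordinary 7-year annuity): 51450 × a(7|0.0632) = 51450 × 5.519442 = 283,975.2953
Discount back 3 years: 283,975.2953 × (1+0.0632)^(−3) = 283,975.2953 × 0.832061 = 236,284.7300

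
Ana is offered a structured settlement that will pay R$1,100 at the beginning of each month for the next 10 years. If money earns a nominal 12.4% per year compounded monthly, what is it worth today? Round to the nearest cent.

Periodic rate i = 0.124/12 = 0.0103333; n = 10 × 12 = 120 periods.
Annuity factor a(120|0.0103333) × (1+i) = 69.299278; PV = 1100 × 69.299278 = 76,229.2058
(Beginning-of-period payments → annuity-due factor ×(1+i).)

R$76,229.21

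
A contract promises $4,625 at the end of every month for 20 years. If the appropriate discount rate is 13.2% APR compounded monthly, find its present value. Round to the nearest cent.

$390,014.75

i = 0.132/12 = 0.011 per month; n = 20·12 = 240.
Annuity factor a(240|0.011) = 84.327514; PV = 4625 × 84.327514 = 390,014.7514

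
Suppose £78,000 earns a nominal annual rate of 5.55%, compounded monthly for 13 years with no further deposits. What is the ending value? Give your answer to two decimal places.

With 12 periods per year: i = 0.004625, n = 156.
78,000 × (1+0.004625)^156 = 78,000 × 2.054098 = 160,219.6177

£160,219.62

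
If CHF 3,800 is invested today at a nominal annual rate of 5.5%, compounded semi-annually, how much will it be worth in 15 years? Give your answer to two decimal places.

CHF 8,575.09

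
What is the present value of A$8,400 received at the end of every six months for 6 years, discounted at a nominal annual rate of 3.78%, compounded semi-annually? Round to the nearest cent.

A$89,435.96

Periodic rate i = 0.0378/2 = 0.0189; n = 6 × 2 = 12 periods.
PV = 8400 × [1 − (1+0.0189)^(−12)] / 0.0189 = 8400 × 10.647138 = 89,435.9580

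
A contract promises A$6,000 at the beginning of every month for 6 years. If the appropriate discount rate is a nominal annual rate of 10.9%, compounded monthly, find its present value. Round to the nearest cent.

With 12 periods per year: i = 0.00908333, n = 72.
PV = PMT · [1 − (1+i)^(−n)] / i × (1+i) = 6000 · 53.157492 = 318,944.9543
(Beginning-of-period payments → annuity-due factor ×(1+i).)

A$318,944.95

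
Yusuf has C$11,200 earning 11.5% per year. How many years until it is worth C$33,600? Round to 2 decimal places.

10.09 years

n = ln(33600/11200) / ln(1+0.115) = ln(3.00000) / 0.108854 = 10.0925 years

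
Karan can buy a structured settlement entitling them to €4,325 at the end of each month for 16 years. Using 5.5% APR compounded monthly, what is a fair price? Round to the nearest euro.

With 12 periods per year: i = 0.00458333, n = 192.
Annuity factor a(192|0.00458333) = 127.501597; PV = 4325 × 127.501597 = 551,444.4053

€551,444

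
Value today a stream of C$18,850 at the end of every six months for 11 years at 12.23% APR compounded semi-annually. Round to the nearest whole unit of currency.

C$224,732

With 2 periods per year: i = 0.06115, n = 22.
PV = 18850 × [1 − (1+0.06115)^(−22)] / 0.06115 = 18850 × 11.922101 = 224,731.5955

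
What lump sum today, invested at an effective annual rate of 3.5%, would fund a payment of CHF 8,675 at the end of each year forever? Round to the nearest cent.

PV = PMT / i = 8675 / 0.035 = 247,857.1429

CHF 247,857.14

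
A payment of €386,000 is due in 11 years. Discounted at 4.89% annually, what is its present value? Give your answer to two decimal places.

€228,303.39

Discount factor = (1+0.0489)^(−11) = 0.591460; PV = 386,000 × 0.591460 = 228,303.3926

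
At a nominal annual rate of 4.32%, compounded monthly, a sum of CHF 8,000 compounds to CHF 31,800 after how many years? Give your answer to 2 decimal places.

32.00 years

Periodic rate i = 0.0432/12 = 0.0036.
(1+i)^n = 31800/8000 = 3.97500, so n = ln 3.97500 / ln 1.0036 = 384.0298 months
= 384.0298/12 years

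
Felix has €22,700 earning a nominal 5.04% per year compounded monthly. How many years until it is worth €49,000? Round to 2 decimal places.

Periodic rate i = 0.0504/12 = 0.0042.
(1+i)^n = 49000/22700 = 2.15859, so n = ln 2.15859 / ln 1.0042 = 183.5881 months
= 183.5881/12 years

15.30 years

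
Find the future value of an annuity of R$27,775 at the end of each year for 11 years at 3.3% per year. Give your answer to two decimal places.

R$361,272.50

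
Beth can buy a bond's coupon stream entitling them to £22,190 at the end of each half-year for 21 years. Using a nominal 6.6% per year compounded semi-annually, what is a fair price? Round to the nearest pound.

£500,463

With 2 periods per year: i = 0.033, n = 42.
PV = 22190 × [1 − (1+0.033)^(−42)] / 0.033 = 22190 × 22.553550 = 500,463.2834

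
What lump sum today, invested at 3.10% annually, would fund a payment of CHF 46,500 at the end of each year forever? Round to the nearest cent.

CHF 1,500,000.00

PV = PMT / i = 46500 / 0.031 = 1,500,000.0000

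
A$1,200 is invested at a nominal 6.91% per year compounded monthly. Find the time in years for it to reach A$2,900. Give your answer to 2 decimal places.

12.81 years

Periodic rate i = 0.0691/12 = 0.00575833.
(1+i)^n = 2900/1200 = 2.41667, so n = ln 2.41667 / ln 1.00576 = 153.6777 months
= 153.6777/12 years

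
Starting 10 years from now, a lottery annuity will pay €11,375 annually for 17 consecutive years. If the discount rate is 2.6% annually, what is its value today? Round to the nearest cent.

€122,793.65

Value one period before first payment (t=9): 11375 × [1 − (1+0.026)^(−17)] / 0.026 = 11375 × 13.600371 = 154,704.2202
Discount back 9 years: 154,704.2202 × (1+0.026)^(−9) = 154,704.2202 × 0.793732 = 122,793.6515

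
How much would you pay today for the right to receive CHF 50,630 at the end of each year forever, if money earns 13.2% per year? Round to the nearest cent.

CHF 383,560.61

PV = C/r = 50630/0.132 = 383,560.6061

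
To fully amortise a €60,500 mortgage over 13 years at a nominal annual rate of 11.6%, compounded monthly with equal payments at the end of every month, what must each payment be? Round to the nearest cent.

€752.64

With 12 periods per year: i = 0.00966667, n = 156.
Annuity-PV factor = 80.383335; PMT = 60500 / 80.383335 = 752.6436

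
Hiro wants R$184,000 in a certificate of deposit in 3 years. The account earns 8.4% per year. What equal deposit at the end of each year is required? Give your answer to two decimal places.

PMT = 184000 / ( [(1+0.084)^3 − 1] / 0.084 ) = 184000 / 3.259056 = 56,458.0664

R$56,458.07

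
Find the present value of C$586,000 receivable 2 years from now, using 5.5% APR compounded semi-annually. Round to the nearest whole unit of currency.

i = 0.055/2 = 0.0275 per half-year; n = 2·2 = 4.
Discount factor = (1+0.0275)^(−4) = 0.897166; PV = 586,000 × 0.897166 = 525,739.1199

C$525,739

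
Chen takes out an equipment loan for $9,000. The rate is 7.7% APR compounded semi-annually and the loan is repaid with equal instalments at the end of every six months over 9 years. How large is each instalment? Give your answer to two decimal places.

With 2 periods per year: i = 0.0385, n = 18.
Annuity-PV factor = 12.815045; PMT = 9000 / 12.815045 = 702.2995

$702.30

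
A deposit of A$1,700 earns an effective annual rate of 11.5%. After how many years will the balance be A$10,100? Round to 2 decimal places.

16.37 years

(1+i)^n = 10100/1700 = 5.94118, so n = ln 5.94118 / ln 1.115 = 16.3696 years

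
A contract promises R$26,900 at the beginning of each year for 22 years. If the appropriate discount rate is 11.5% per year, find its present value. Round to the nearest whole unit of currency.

R$237,029

PV = PMT · [1 − (1+i)^(−n)] / i × (1+i) = 26900 · 8.811494 = 237,029.1898
(Beginning-of-period payments → annuity-due factor ×(1+i).)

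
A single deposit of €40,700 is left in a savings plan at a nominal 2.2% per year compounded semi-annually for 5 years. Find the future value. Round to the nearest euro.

€45,405

i = 0.022/2 = 0.011 per half-year; n = 5·2 = 10.
FV = 40,700 × (1 + 0.011)^10 = 45,405.2389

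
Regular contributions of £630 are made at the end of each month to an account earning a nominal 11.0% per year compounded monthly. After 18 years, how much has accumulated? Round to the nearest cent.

Periodic rate i = 0.11/12 = 0.00916667; n = 18 × 12 = 216 periods.
FV = 630 × [(1+0.00916667)^216 − 1] / 0.00916667 = 630 × 673.931757 = 424,577.0067

£424,577.01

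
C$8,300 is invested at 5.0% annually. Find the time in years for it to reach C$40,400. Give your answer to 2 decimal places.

32.44 years

n = ln(40400/8300) / ln(1+0.05) = ln(4.86747) / 0.048790 = 32.4363 years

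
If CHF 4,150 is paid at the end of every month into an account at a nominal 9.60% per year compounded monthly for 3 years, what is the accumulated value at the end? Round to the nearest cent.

CHF 172,344.23

i = 0.096/12 = 0.008 per month; n = 3·12 = 36.
FV = 4150 × [(1+0.008)^36 − 1] / 0.008 = 4150 × 41.528730 = 172,344.2278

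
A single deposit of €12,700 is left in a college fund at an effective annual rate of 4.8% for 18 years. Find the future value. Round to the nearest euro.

€29,533

FV = PV·(1+i)^n = 12,700 × 2.325429 = 29,532.9485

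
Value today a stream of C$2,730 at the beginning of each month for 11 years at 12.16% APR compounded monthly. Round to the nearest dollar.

C$200,226

With 12 periods per year: i = 0.0101333, n = 132.
PV = PMT · [1 − (1+i)^(−n)] / i × (1+i) = 2730 · 73.342885 = 200,226.0753
(annuity-due: payments at period start, so ×(1+i).)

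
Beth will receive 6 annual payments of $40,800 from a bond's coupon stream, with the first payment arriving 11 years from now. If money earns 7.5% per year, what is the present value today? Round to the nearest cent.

$92,918.97

Value one period before first payment (t=10): 40800 × [1 − (1+0.075)^(−6)] / 0.075 = 40800 × 4.693846 = 191,508.9340
PV₀ = 191,508.9340 / (1+0.075)^10 = 191,508.9340 / 2.061032 = 92,918.9720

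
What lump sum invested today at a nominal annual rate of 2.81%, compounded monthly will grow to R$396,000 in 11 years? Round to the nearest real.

R$290,812

Periodic rate i = 0.0281/12 = 0.00234167; n = 11 × 12 = 132 periods.
PV = 396,000 / (1 + 0.00234167)^132 = 396,000 / 1.361706 = 290,811.5759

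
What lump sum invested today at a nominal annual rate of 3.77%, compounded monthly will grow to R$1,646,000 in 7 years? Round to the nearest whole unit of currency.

R$1,264,734

With 12 periods per year: i = 0.00314167, n = 84.
Discount factor = (1+0.00314167)^(−84) = 0.768368; PV = 1,646,000 × 0.768368 = 1,264,733.9438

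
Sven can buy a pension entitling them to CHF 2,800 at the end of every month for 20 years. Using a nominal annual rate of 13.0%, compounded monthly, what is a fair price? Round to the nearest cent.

CHF 238,994.37

With 12 periods per year: i = 0.0108333, n = 240.
Annuity factor a(240|0.0108333) = 85.355132; PV = 2800 × 85.355132 = 238,994.3708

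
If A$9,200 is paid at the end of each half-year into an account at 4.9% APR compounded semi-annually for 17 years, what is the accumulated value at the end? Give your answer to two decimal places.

With 2 periods per year: i = 0.0245, n = 34.
FV = 9200 × [(1+0.0245)^34 − 1] / 0.0245 = 9200 × 52.131802 = 479,612.5761

A$479,612.58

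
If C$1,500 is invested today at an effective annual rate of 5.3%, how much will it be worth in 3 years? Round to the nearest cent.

1,500 × (1+0.053)^3 = 1,500 × 1.167576 = 1,751.3638

C$1,751.36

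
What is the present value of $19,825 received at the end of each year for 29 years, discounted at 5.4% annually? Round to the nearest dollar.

$287,249

PV = 19825 × [1 − (1+0.054)^(−29)] / 0.054 = 19825 × 14.489229 = 287,248.9556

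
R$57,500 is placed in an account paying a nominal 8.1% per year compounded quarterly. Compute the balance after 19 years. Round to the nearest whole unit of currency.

i = 0.081/4 = 0.02025 per quarter; n = 19·4 = 76.
FV = 57,500 × (1 + 0.02025)^76 = 263,857.6600

R$263,858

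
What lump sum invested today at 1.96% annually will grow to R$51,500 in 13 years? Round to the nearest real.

R$40,015

PV = FV·(1+i)^(−n) = 51,500 × 0.776984 = 40,014.6922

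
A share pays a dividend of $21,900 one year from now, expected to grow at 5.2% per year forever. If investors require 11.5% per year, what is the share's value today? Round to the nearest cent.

PV = D₁/(r − g) = 21900/(0.115 − 0.052) = 347,619.0476

$347,619.05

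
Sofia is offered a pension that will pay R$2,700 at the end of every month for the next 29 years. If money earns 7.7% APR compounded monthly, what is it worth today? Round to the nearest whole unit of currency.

Periodic rate i = 0.077/12 = 0.00641667; n = 29 × 12 = 348 periods.
Annuity factor a(348|0.00641667) = 139.017064; PV = 2700 × 139.017064 = 375,346.0720

R$375,346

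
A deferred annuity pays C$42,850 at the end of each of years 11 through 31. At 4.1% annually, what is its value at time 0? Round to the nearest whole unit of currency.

C$398,552

PV at t=10 (ordinary 21-year annuity): 42850 × a(21|0.041) = 42850 × 13.900840 = 595,650.9785
Discount back 10 years: 595,650.9785 × (1+0.041)^(−10) = 595,650.9785 × 0.669103 = 398,551.6069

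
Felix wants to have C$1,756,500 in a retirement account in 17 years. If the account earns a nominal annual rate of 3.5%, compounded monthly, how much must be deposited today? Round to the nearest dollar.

C$969,659

With 12 periods per year: i = 0.00291667, n = 204.
PV = 1,756,500 / (1 + 0.00291667)^204 = 1,756,500 / 1.811461 = 969,659.0322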